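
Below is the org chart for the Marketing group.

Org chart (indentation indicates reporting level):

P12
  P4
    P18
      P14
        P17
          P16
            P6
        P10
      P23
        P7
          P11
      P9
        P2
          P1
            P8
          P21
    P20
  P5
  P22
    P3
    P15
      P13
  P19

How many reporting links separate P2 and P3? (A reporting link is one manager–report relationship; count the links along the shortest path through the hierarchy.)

P2 is 4 levels below P12, and P3 is 2 levels below P12 (their lowest common manager). The shortest path runs up from P2 to P12 and back down to P3: 4 + 2 = 6 links.

6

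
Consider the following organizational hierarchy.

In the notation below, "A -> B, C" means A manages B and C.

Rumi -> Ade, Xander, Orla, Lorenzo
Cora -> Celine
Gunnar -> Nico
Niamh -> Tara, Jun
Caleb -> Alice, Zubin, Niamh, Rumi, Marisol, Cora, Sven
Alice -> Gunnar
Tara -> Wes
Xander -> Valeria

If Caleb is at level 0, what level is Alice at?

1

Chain from Alice up to Caleb: Alice → Caleb. That is 1 step up, so Alice is 1 level below Caleb.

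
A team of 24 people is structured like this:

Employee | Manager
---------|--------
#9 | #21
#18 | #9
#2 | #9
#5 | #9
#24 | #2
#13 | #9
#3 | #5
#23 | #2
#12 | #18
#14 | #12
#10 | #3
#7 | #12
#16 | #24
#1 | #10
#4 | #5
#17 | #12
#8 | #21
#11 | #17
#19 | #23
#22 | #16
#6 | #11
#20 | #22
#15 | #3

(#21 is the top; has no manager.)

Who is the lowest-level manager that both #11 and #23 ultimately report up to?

#11's chain of managers is #17, #12, #18, #9, #21. #23's chain of managers is #2, #9, #21. The first manager that appears in both chains is #9.

#9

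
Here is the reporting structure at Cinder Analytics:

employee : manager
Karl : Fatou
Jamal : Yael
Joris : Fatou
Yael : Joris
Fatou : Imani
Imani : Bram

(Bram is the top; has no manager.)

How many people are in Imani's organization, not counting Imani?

5

Imani directly manages Fatou. Under Fatou: Karl, Joris, Yael, Jamal (4). That's 5 in total.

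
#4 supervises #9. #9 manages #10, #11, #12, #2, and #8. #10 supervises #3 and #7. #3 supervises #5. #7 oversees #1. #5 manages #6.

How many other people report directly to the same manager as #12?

#12 reports to #9. #9's other direct reports are #10, #11, #2, #8 — 4 peers.

4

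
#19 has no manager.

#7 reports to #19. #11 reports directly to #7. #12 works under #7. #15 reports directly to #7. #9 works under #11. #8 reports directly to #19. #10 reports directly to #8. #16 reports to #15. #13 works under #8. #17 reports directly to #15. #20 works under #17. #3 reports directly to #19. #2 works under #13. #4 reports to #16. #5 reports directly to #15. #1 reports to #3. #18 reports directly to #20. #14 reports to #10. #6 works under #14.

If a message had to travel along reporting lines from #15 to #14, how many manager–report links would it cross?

5

#15 is 2 levels below #19, and #14 is 3 levels below #19 (their lowest common manager). The shortest path runs up from #15 to #19 and back down to #14: 2 + 3 = 5 links.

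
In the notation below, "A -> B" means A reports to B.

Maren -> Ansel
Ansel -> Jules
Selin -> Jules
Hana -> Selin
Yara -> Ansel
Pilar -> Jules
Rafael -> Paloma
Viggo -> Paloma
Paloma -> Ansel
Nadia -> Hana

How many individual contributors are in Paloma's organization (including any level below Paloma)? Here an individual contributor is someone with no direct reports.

The people in Paloma's organization with no one reporting to them are Viggo, Rafael. That is 2.

2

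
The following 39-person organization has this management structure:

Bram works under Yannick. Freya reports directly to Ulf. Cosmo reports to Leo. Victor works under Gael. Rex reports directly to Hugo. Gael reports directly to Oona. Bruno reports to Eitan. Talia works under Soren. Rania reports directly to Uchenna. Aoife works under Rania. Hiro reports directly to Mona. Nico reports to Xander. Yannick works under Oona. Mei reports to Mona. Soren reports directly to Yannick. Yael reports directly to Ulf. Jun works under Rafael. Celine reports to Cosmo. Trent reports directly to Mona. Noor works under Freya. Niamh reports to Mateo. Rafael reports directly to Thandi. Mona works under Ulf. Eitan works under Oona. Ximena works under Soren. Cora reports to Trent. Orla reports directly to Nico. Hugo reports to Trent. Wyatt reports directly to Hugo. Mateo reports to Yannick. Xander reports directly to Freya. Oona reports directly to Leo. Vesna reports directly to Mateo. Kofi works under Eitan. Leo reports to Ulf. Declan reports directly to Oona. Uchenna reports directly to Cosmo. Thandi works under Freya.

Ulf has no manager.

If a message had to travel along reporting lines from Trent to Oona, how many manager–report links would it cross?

4

Trent is 2 levels below Ulf, and Oona is 2 levels below Ulf (their lowest common manager). The shortest path runs up from Trent to Ulf and back down to Oona: 2 + 2 = 4 links.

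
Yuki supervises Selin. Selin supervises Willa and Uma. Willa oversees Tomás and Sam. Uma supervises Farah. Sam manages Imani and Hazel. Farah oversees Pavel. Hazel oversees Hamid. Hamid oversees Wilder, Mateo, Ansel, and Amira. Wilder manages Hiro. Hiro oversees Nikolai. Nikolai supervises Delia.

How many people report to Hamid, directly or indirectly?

Hamid directly manages Wilder, Mateo, Ansel, Amira. Under Wilder: Hiro, Nikolai, Delia (3). Mateo has no reports. Ansel has no reports. Amira has no reports. So Hamid's organization is 4 direct reports plus everyone under them: 4 + 1 + 1 + 1 = 7.

7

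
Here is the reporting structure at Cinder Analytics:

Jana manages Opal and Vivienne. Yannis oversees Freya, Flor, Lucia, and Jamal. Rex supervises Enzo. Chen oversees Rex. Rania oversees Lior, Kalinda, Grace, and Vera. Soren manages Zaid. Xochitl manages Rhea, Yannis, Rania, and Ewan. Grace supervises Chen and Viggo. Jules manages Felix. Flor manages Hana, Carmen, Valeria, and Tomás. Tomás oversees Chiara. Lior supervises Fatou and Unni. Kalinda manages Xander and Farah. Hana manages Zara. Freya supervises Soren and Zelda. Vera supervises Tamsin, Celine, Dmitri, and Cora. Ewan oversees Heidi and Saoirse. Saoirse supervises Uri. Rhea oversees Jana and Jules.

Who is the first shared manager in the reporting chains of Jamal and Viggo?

Xochitl

Jamal's chain of managers is Yannis, Xochitl. Viggo's chain of managers is Grace, Rania, Xochitl. The first manager that appears in both chains is Xochitl.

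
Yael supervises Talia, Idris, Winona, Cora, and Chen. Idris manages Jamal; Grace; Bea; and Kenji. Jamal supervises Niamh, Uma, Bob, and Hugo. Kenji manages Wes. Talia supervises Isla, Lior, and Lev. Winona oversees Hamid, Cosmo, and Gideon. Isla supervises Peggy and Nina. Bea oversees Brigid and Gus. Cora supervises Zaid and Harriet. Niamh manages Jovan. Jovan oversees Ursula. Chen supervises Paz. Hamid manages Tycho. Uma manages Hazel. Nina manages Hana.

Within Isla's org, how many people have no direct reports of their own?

2

The people in Isla's organization with no one reporting to them are Hana, Peggy. That is 2.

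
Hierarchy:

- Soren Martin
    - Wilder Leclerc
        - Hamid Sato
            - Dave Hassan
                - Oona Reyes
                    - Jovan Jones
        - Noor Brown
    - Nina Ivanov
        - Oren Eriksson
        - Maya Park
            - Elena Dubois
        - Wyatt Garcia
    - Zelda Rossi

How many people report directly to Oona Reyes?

Oona Reyes directly manages Jovan Jones. That is 1 direct report.

1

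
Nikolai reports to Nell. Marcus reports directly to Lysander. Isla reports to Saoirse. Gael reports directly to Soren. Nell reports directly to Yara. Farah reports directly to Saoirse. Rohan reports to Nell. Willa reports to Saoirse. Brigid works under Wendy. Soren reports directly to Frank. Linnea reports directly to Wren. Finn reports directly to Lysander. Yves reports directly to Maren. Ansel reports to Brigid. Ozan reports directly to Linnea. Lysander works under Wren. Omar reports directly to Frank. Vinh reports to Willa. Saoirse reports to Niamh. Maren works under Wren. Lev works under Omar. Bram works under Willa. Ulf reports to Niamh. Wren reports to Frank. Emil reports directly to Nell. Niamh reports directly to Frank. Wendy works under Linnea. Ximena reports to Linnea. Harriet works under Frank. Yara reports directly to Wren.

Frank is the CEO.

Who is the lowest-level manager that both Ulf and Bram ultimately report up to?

Niamh

Ulf's chain of managers is Niamh, Frank. Bram's chain of managers is Willa, Saoirse, Niamh, Frank. The first manager that appears in both chains is Niamh.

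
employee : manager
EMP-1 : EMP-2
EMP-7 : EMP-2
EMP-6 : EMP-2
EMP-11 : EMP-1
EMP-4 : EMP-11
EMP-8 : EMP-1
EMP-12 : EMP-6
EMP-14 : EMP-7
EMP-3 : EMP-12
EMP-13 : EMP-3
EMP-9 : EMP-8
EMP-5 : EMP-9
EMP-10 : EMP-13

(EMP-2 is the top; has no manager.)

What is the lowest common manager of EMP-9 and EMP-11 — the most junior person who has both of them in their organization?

EMP-9's chain of managers is EMP-8, EMP-1, EMP-2. EMP-11's chain of managers is EMP-1, EMP-2. The first manager that appears in both chains is EMP-1.

EMP-1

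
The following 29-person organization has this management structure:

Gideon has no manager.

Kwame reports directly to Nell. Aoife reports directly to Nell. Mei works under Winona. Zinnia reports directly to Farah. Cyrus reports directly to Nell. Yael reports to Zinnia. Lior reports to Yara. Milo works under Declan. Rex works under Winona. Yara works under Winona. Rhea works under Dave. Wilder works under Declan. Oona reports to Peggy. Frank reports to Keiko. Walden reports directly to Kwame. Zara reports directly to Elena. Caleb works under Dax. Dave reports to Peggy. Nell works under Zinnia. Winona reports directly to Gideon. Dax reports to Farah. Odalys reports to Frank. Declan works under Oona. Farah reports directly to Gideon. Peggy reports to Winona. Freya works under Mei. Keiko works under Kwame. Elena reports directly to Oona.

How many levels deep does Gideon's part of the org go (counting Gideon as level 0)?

7

The longest chain under Gideon runs Gideon → Farah → Zinnia → Nell → Kwame → Keiko → Frank → Odalys, which is 7 levels below Gideon.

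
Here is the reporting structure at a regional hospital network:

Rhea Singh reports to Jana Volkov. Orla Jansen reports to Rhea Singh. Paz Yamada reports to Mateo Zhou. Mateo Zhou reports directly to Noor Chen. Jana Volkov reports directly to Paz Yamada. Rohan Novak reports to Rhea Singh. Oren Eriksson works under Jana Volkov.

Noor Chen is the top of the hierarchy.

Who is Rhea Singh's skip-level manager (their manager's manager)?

Rhea Singh reports to Jana Volkov, and Jana Volkov reports to Paz Yamada. So Rhea Singh's skip-level manager is Paz Yamada.

Paz Yamada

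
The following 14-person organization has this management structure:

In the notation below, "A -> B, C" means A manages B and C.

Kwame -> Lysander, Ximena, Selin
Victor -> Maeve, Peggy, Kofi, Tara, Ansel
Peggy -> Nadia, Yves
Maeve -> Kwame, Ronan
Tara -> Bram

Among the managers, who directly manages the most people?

Victor

Direct-report counts: Victor has 5; Tara has 1; Peggy has 2; Maeve has 2; Kwame has 3. The largest is 5, held by Victor.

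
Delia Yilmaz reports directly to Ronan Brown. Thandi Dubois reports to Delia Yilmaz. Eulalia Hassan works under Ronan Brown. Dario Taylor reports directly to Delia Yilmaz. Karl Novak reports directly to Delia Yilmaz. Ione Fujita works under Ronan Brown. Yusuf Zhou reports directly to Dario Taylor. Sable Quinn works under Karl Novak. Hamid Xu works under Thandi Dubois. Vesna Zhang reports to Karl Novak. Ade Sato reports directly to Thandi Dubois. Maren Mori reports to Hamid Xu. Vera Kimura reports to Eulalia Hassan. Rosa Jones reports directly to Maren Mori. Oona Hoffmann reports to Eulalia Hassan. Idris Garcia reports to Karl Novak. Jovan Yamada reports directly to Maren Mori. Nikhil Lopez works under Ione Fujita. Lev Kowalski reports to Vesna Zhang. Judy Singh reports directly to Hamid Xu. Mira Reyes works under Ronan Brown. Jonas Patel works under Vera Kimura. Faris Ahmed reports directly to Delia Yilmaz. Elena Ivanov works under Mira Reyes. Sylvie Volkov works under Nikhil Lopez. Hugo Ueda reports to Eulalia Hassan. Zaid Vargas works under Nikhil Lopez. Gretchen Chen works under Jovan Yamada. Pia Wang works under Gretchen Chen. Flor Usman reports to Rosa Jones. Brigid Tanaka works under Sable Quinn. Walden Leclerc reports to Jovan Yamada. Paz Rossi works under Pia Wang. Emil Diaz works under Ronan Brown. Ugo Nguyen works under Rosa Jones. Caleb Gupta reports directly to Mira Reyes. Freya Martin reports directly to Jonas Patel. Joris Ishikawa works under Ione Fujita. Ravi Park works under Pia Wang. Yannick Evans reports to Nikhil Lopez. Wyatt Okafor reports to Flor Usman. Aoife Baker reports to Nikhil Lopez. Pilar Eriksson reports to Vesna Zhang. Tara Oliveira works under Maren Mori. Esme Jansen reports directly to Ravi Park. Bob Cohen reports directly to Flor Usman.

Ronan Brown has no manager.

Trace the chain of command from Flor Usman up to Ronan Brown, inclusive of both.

Flor Usman reports to Rosa Jones. Rosa Jones reports to Maren Mori. Maren Mori reports to Hamid Xu. Hamid Xu reports to Thandi Dubois. Thandi Dubois reports to Delia Yilmaz. Delia Yilmaz reports to Ronan Brown. Ronan Brown is at the top.

Flor Usman -> Rosa Jones -> Maren Mori -> Hamid Xu -> Thandi Dubois -> Delia Yilmaz -> Ronan Brown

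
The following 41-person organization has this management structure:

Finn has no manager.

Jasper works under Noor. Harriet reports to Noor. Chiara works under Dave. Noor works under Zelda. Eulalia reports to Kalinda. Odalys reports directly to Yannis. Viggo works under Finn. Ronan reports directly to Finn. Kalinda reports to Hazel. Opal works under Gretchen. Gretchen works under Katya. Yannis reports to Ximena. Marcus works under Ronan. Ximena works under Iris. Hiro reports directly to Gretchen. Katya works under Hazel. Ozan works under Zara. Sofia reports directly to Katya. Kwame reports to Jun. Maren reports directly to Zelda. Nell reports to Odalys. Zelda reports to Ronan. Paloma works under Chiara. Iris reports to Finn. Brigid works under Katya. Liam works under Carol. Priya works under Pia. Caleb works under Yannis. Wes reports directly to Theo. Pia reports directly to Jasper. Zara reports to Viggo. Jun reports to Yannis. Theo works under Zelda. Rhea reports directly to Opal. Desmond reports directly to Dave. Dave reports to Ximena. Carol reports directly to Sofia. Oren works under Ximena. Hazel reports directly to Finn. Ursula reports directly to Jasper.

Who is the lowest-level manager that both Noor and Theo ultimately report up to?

Noor's chain of managers is Zelda, Ronan, Finn. Theo's chain of managers is Zelda, Ronan, Finn. The first manager that appears in both chains is Zelda.

Zelda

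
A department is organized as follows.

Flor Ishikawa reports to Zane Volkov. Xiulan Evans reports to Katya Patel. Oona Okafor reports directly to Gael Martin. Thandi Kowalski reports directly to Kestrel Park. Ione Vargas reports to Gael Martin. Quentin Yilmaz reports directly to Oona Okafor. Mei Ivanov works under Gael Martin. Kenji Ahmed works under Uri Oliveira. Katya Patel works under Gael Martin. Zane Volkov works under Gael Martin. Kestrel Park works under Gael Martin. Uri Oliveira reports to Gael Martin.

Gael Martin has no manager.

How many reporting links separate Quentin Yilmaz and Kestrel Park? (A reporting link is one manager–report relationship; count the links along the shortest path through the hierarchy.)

3

Quentin Yilmaz is 2 levels below Gael Martin, and Kestrel Park is 1 level below Gael Martin (their lowest common manager). The shortest path runs up from Quentin Yilmaz to Gael Martin and back down to Kestrel Park: 2 + 1 = 3 links.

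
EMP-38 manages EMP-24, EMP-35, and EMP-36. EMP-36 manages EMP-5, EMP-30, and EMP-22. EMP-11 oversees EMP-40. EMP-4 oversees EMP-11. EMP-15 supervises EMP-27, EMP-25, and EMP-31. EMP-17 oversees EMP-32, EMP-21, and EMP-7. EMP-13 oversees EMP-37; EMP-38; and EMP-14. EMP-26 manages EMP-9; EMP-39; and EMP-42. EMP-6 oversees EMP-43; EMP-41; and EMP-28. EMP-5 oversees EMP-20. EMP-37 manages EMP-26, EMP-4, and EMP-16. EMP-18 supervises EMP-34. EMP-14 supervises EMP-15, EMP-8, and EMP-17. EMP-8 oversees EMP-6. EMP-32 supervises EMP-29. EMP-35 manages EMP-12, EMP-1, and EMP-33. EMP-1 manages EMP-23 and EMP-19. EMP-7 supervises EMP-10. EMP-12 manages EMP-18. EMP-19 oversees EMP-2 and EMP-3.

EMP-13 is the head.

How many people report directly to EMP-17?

EMP-17 directly manages EMP-32, EMP-21, EMP-7. That is 3 direct reports.

3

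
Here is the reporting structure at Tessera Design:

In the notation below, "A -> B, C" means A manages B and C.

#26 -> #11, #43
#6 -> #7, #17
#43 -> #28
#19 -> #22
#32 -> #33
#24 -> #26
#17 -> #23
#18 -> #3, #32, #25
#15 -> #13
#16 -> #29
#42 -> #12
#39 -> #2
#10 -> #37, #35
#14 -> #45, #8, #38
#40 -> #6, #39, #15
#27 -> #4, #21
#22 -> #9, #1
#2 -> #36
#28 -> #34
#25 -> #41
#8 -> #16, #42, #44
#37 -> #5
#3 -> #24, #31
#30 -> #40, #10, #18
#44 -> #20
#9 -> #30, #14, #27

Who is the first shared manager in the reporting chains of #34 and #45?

#34's chain of managers is #28, #43, #26, #24, #3, #18, #30, #9, #22, #19. #45's chain of managers is #14, #9, #22, #19. The first manager that appears in both chains is #9.

#9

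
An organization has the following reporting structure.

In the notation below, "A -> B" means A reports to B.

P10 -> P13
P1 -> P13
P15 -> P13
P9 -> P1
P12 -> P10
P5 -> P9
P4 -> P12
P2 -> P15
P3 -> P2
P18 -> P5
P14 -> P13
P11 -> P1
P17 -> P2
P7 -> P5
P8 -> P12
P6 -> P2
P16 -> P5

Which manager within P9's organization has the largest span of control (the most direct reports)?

Direct-report counts within P9's organization: P9 has 1; P5 has 3. The largest is 3, held by P5.

P5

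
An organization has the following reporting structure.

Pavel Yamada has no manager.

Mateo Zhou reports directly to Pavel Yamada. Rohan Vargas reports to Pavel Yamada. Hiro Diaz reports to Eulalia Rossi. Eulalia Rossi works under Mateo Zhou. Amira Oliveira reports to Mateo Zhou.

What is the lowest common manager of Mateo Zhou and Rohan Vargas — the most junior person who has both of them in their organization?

Pavel Yamada

Mateo Zhou's chain of managers is Pavel Yamada. Rohan Vargas's chain of managers is Pavel Yamada. The first manager that appears in both chains is Pavel Yamada.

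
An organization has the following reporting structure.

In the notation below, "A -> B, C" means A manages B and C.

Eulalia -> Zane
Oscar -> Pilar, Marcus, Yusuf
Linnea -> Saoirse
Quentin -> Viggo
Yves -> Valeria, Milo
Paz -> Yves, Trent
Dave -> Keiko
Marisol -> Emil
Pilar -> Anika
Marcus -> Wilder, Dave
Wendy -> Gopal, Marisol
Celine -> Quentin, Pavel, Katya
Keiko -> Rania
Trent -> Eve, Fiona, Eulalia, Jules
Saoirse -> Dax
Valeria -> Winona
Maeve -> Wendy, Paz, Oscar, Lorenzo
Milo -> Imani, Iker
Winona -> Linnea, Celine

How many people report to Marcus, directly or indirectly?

4

Marcus directly manages Wilder, Dave. Wilder has no reports. Under Dave: Keiko, Rania (2). So Marcus's organization is 2 direct reports plus everyone under them: 1 + 3 = 4.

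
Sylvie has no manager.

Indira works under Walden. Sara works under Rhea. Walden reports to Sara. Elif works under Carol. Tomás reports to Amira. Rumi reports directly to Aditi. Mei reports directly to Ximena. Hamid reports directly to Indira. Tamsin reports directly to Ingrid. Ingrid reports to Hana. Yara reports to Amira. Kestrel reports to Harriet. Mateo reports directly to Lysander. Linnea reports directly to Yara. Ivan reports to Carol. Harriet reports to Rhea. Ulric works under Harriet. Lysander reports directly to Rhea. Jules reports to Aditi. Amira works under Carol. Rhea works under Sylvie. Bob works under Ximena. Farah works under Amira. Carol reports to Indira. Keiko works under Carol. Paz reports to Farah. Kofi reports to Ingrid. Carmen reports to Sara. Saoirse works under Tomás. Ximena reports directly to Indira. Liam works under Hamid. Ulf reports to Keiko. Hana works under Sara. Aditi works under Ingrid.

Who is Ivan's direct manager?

Ivan reports directly to Carol.

Carol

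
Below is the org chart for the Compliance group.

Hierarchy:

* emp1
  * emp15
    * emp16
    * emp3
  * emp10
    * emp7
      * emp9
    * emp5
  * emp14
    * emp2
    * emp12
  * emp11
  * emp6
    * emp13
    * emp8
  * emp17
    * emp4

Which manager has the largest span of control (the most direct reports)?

emp1

Direct-report counts: emp1 has 6; emp17 has 1; emp6 has 2; emp14 has 2; emp10 has 2; emp7 has 1; emp15 has 2. The largest is 6, held by emp1.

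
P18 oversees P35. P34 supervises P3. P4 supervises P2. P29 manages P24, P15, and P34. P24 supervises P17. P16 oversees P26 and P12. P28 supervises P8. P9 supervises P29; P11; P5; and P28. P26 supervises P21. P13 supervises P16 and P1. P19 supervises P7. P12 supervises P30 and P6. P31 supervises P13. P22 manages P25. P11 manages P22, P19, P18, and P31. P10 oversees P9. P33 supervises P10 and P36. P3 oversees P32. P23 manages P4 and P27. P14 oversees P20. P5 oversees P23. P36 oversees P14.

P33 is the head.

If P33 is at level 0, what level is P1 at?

Chain from P1 up to P33: P1 → P13 → P31 → P11 → P9 → P10 → P33. That is 6 steps up, so P1 is 6 levels below P33.

6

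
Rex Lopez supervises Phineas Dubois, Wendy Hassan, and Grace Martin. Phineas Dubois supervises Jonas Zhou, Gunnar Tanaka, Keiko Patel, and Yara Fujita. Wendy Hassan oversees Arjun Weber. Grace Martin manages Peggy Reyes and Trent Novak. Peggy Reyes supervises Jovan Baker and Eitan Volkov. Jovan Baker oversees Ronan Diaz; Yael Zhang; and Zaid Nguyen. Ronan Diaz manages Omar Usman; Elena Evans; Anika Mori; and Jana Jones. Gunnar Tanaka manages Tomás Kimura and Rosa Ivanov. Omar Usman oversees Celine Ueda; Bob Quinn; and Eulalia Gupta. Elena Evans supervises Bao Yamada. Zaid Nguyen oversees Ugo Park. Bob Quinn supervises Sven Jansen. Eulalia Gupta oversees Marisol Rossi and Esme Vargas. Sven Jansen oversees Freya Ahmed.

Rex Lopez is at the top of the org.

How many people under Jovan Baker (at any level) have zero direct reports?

9

The people in Jovan Baker's organization with no one reporting to them are Ugo Park, Yael Zhang, Jana Jones, Anika Mori, Bao Yamada, Esme Vargas, Marisol Rossi, Freya Ahmed, Celine Ueda. That is 9.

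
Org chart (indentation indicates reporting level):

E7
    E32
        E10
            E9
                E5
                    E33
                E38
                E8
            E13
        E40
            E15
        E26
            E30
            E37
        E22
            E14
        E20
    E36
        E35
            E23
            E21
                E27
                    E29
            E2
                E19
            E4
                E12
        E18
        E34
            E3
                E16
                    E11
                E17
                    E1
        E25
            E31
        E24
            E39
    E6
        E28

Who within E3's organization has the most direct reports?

E3

Direct-report counts within E3's organization: E3 has 2; E17 has 1; E16 has 1. The largest is 2, held by E3.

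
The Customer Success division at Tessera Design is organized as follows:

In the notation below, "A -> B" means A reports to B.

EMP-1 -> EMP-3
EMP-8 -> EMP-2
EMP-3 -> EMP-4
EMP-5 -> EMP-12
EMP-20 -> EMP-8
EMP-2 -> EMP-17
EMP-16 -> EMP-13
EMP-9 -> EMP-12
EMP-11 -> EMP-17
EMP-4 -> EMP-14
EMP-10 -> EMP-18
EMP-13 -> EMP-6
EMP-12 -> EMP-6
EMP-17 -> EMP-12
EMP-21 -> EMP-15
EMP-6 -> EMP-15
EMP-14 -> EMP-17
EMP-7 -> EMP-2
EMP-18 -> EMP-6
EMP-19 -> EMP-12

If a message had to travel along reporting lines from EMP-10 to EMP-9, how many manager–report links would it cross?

EMP-10 is 2 levels below EMP-6, and EMP-9 is 2 levels below EMP-6 (their lowest common manager). The shortest path runs up from EMP-10 to EMP-6 and back down to EMP-9: 2 + 2 = 4 links.

4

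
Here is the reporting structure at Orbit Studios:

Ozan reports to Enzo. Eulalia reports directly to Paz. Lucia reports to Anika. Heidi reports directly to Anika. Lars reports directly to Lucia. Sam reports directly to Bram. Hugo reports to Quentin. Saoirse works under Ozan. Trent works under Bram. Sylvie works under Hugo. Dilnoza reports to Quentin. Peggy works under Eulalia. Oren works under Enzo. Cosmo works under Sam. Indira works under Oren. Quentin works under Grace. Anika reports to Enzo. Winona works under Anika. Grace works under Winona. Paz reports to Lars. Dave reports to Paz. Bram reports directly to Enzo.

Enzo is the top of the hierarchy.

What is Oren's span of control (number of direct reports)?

1

Oren directly manages Indira. That is 1 direct report.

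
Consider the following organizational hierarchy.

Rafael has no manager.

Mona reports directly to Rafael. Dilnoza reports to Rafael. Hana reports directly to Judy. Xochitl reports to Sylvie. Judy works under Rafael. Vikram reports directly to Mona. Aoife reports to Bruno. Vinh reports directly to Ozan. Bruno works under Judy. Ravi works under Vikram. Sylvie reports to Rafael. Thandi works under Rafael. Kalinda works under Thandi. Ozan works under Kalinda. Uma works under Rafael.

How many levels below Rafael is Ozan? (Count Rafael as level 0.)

Chain from Ozan up to Rafael: Ozan → Kalinda → Thandi → Rafael. That is 3 steps up, so Ozan is 3 levels below Rafael.

3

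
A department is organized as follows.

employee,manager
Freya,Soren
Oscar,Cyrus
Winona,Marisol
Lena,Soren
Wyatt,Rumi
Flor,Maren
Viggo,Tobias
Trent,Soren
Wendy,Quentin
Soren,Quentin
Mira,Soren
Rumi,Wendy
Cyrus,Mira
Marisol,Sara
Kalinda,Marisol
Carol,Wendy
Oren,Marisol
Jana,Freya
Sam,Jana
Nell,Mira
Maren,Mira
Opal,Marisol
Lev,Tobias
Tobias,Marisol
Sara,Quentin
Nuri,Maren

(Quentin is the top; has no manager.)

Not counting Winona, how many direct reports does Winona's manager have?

4

Winona reports to Marisol. Marisol's other direct reports are Tobias, Oren, Kalinda, Opal — 4 peers.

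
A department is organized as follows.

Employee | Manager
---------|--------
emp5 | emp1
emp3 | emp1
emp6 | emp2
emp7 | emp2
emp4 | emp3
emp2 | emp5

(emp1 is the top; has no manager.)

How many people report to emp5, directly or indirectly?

emp5 directly manages emp2. Under emp2: emp6, emp7 (2). That's 3 in total.

3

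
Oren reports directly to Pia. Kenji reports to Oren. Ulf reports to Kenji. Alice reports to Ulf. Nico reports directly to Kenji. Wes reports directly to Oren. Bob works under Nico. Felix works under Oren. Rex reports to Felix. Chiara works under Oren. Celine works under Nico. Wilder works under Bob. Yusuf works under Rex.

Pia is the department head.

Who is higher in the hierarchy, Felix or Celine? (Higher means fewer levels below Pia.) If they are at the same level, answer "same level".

Felix is 2 levels below Pia; Celine is 4. Felix is higher.

Felix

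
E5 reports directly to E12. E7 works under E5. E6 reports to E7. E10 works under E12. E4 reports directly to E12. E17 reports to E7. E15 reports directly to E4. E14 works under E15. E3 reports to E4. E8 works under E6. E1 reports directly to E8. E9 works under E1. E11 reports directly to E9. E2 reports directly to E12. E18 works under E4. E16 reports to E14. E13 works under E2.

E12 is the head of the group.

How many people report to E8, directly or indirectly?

3

E8 directly manages E1. Under E1: E9, E11 (2). That's 3 in total.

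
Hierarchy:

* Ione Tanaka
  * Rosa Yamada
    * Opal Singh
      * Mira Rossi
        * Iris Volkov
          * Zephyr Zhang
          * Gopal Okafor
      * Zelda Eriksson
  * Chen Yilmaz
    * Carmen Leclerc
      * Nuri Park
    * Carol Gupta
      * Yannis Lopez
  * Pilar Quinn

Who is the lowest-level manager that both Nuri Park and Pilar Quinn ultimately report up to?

Ione Tanaka

Nuri Park's chain of managers is Carmen Leclerc, Chen Yilmaz, Ione Tanaka. Pilar Quinn's chain of managers is Ione Tanaka. The first manager that appears in both chains is Ione Tanaka.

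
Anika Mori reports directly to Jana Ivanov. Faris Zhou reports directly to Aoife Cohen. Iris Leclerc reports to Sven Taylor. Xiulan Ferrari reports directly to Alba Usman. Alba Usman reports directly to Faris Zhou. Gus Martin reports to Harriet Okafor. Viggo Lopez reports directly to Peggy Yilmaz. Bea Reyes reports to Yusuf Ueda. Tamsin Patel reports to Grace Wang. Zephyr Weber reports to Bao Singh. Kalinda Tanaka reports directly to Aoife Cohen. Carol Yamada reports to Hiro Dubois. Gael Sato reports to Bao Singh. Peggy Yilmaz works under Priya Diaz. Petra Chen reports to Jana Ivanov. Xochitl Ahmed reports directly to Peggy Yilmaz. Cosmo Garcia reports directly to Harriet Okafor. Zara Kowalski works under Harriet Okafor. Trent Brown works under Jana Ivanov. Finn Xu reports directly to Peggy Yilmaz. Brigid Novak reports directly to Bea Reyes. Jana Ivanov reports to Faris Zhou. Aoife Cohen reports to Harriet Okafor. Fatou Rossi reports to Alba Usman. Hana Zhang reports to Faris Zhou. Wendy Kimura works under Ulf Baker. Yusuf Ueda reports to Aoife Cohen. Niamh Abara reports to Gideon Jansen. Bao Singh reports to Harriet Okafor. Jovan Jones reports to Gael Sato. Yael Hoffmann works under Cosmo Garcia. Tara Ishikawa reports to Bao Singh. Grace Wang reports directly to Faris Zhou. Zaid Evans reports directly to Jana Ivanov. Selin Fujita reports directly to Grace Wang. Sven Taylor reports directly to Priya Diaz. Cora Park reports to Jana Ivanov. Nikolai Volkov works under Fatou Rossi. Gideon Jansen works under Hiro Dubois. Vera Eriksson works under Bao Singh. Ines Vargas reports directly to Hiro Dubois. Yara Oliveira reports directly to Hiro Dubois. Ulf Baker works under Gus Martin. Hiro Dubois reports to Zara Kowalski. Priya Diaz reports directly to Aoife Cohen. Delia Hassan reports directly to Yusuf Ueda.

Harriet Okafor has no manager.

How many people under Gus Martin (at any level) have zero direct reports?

1

The only person in Gus Martin's organization with no one reporting to them is Wendy Kimura. That is 1.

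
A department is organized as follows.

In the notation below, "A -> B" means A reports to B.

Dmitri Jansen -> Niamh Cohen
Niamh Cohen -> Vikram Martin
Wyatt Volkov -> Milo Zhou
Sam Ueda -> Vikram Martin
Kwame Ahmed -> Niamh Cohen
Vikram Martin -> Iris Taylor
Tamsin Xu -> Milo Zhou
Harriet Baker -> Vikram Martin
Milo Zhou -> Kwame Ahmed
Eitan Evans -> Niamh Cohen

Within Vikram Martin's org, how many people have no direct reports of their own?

The people in Vikram Martin's organization with no one reporting to them are Sam Ueda, Harriet Baker, Tamsin Xu, Wyatt Volkov, Dmitri Jansen, Eitan Evans. That is 6.

6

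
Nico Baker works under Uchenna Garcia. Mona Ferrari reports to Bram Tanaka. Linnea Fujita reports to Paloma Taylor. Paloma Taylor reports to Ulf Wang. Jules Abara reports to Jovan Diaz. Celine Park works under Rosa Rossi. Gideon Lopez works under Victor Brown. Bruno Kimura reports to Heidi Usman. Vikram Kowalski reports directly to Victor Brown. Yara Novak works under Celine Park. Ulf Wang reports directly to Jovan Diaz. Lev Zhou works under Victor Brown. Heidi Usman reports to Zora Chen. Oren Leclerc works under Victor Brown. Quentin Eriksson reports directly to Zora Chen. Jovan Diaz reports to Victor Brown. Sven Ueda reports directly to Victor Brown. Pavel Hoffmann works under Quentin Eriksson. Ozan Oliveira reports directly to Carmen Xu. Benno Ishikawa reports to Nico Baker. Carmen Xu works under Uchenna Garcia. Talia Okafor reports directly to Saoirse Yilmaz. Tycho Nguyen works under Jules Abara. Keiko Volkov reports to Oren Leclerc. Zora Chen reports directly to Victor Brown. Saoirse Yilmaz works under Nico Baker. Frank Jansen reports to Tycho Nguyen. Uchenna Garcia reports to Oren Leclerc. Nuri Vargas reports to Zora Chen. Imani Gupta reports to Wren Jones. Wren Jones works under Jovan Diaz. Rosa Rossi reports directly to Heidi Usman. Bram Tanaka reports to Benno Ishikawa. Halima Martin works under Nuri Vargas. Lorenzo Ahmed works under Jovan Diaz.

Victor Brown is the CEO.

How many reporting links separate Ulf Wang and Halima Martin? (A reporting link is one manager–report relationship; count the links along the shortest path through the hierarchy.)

Ulf Wang is 2 levels below Victor Brown, and Halima Martin is 3 levels below Victor Brown (their lowest common manager). The shortest path runs up from Ulf Wang to Victor Brown and back down to Halima Martin: 2 + 3 = 5 links.

5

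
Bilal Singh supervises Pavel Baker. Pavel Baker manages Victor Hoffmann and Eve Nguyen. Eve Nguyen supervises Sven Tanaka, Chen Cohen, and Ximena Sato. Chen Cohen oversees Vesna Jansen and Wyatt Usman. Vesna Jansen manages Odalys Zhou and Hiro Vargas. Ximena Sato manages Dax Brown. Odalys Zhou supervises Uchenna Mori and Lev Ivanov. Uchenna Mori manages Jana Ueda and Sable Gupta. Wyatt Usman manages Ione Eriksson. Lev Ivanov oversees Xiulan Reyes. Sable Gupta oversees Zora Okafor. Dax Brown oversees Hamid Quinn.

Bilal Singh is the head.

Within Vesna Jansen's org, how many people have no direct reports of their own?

4

The people in Vesna Jansen's organization with no one reporting to them are Hiro Vargas, Xiulan Reyes, Zora Okafor, Jana Ueda. That is 4.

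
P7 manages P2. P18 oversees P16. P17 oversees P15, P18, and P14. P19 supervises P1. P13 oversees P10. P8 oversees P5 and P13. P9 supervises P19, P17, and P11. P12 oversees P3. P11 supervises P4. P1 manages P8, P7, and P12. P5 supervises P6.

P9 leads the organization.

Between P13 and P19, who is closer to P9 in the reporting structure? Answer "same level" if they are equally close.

P13 is 4 levels below P9; P19 is 1. P19 is higher.

P19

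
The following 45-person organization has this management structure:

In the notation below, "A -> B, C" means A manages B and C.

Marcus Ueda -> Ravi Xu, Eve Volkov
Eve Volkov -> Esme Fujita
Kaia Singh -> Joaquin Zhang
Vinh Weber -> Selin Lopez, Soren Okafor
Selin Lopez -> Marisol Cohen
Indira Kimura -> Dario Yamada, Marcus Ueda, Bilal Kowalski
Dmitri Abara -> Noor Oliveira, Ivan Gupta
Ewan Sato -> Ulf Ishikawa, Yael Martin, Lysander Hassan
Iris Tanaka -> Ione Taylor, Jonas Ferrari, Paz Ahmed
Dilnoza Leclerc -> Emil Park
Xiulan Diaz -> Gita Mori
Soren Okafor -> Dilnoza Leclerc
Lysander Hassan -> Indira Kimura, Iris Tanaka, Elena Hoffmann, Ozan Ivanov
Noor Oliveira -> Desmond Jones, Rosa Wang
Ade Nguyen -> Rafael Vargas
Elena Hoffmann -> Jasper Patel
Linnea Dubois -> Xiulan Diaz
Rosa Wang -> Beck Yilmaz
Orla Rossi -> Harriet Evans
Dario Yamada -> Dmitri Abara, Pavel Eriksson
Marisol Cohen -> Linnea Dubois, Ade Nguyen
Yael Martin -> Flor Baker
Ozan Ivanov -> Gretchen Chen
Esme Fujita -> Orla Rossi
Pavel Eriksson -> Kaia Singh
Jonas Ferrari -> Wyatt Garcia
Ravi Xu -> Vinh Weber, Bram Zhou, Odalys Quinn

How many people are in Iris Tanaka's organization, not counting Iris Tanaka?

Iris Tanaka directly manages Ione Taylor, Jonas Ferrari, Paz Ahmed. Ione Taylor has no reports. Under Jonas Ferrari: Wyatt Garcia (1). Paz Ahmed has no reports. So Iris Tanaka's organization is 3 direct reports plus everyone under them: 1 + 2 + 1 = 4.

4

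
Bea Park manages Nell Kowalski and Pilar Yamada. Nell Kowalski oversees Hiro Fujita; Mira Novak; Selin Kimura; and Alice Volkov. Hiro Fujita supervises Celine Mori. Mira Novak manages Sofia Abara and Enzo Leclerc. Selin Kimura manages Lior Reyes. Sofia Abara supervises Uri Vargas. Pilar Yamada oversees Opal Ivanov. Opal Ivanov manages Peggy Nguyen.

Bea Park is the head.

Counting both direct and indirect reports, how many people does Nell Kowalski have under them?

Nell Kowalski directly manages Hiro Fujita, Mira Novak, Selin Kimura, Alice Volkov. Under Hiro Fujita: Celine Mori (1). Under Mira Novak: Enzo Leclerc, Sofia Abara, Uri Vargas (3). Under Selin Kimura: Lior Reyes (1). Alice Volkov has no reports. So Nell Kowalski's organization is 4 direct reports plus everyone under them: 2 + 4 + 2 + 1 = 9.

9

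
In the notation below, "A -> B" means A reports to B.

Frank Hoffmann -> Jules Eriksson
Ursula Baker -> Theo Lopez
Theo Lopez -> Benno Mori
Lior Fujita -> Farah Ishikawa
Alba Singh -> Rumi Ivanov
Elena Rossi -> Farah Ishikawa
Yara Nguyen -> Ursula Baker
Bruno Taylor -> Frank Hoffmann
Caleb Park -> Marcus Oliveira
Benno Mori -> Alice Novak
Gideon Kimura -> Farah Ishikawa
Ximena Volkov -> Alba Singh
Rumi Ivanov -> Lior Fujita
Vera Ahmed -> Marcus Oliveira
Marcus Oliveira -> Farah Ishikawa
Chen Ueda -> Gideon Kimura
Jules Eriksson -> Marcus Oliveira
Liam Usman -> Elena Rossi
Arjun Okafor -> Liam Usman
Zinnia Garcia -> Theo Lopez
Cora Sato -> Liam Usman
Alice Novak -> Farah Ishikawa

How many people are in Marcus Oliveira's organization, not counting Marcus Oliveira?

5

Marcus Oliveira directly manages Jules Eriksson, Vera Ahmed, Caleb Park. Under Jules Eriksson: Frank Hoffmann, Bruno Taylor (2). Vera Ahmed has no reports. Caleb Park has no reports. So Marcus Oliveira's organization is 3 direct reports plus everyone under them: 3 + 1 + 1 = 5.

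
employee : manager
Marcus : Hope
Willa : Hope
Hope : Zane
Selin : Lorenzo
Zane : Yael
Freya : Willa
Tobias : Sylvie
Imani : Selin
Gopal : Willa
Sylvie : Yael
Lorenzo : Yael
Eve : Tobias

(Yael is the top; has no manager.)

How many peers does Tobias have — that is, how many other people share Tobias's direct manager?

0

Tobias reports to Sylvie, and Sylvie has no other direct reports. Tobias has 0 peers.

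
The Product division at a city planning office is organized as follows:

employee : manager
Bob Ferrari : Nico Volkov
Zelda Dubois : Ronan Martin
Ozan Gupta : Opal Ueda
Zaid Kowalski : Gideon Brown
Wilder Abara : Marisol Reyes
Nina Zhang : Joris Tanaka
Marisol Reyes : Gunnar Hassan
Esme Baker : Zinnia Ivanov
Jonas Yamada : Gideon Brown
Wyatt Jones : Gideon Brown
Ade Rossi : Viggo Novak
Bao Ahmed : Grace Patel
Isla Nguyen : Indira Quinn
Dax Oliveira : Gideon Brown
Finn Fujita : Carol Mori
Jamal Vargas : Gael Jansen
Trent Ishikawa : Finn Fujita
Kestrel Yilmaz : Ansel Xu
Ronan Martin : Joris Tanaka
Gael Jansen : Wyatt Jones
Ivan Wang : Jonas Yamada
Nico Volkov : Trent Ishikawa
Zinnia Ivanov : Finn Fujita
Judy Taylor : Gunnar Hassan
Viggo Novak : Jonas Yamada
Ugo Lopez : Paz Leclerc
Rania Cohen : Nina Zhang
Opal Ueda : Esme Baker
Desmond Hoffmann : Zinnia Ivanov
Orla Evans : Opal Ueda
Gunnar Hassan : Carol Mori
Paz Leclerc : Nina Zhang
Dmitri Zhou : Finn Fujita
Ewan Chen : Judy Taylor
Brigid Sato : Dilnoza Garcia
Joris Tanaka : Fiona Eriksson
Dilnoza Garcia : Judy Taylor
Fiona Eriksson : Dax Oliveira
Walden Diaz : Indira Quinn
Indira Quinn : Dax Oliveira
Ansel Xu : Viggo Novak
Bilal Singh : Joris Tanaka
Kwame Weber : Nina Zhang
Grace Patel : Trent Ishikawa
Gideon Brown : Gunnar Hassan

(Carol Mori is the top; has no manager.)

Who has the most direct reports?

Direct-report counts: Carol Mori has 2; Gunnar Hassan has 3; Marisol Reyes has 1; Judy Taylor has 2; Dilnoza Garcia has 1; Gideon Brown has 4; Jonas Yamada has 2; Viggo Novak has 2; Ansel Xu has 1; Wyatt Jones has 1; Gael Jansen has 1; Dax Oliveira has 2; Indira Quinn has 2; Fiona Eriksson has 1; Joris Tanaka has 3; Ronan Martin has 1; Nina Zhang has 3; Paz Leclerc has 1; Finn Fujita has 3; Trent Ishikawa has 2; Nico Volkov has 1; Grace Patel has 1; Zinnia Ivanov has 2; Esme Baker has 1; Opal Ueda has 2. The largest is 4, held by Gideon Brown.

Gideon Brown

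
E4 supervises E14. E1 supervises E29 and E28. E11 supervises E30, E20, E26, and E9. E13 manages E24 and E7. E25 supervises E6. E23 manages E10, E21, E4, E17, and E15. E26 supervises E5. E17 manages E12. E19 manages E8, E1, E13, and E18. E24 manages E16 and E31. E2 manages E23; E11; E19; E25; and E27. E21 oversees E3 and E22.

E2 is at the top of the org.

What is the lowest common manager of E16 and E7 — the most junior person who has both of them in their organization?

E13

E16's chain of managers is E24, E13, E19, E2. E7's chain of managers is E13, E19, E2. The first manager that appears in both chains is E13.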